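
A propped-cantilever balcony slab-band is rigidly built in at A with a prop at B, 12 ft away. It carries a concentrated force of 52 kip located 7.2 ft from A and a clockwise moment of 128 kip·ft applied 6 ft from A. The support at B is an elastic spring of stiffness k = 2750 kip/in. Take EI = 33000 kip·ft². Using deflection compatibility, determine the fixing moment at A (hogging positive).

Remove the prop at B; the released (primary) structure is a cantilever built in at A.
Downward deflection at the released point B due to the loads:
  point load 52 at a = 7.2: Pa²(3L − a)/(6EI) = 12939/EI
  clockwise couple 128 at a = 6: M₀a(2L − a)/(2EI) = 6912/EI
  δ_0 = 19851/EI
Flexibility coefficient — unit upward force at B: δ_{BB} = L³/(3EI) = 576/EI.
With EI = 33000 kip·ft²: δ_0 = 0.60155 ft and δ_{BB} = 0.017455 ft/kip.
Compatibility — the spring shortens by R_B/k under the reaction it provides: δ_0 − R_B·δ_{BB} = R_B/k. With 1/k = 1/(2750×12) ft/kip = 0.00003 ft/kip, R_B = δ_0 / (δ_{BB} + 1/k) = 0.60155 / (0.017455 + 0.00003) = 34.4 kip.
Moment equilibrium about A: M_A = Σ(load moments about A) − R_B·L = 502.4 − 34.4×12 = 89.55 kip·ft.

M_A = 89.55 kip·ft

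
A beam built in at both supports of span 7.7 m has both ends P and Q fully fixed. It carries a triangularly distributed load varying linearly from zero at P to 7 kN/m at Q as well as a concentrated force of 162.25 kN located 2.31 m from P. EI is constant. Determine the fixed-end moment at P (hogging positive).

Take the two fixed-end moments M_P, M_Q as redundants; the released structure is the simple span PQ.
Simple-span end rotations at P and Q under the given loads:
  at P: triangular load, peak 7: 7w₀L³/(360EI) = 62.14/EI
  at Q: triangular load, peak 7: w₀L³/(45EI) = 71.02/EI
  at P: point load 162.25 at a = 2.31: Pab(L + b)/(6LEI) = 572.4/EI
  at Q: point load 162.25 at a = 2.31: Pab(L + a)/(6LEI) = 437.7/EI
  θ_P0 = 634.5/EI,  θ_Q0 = 508.7/EI
Flexibility coefficients: a unit moment at one end gives L/(3EI) there and L/(6EI) at the far end, so f₁₁ = f₂₂ = 2.567/EI and f₁₂ = f₂₁ = 1.283/EI.
Compatibility — zero rotation at each built-in end:
  2.567 M_P + 1.283 M_Q = 634.5
  1.283 M_P + 2.567 M_Q = 508.7
Solving the pair gives M_P = 197.5 kN·m and M_Q = 99.46 kN·m (hogging).

M_P = 197.5 kN·m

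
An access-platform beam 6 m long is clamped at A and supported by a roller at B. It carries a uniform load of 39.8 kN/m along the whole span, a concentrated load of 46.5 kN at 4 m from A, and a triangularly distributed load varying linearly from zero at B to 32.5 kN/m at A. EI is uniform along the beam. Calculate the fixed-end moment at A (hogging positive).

M_A = 298.4 kN·m

Take the reaction at B as the redundant and release it; the primary structure is a cantilever fixed at A.
Deflection at B on the released cantilever, summing each load's contribution:
  UDL 39.8: wL⁴/(8EI) = 6448/EI
  point load 46.5 at a = 4: Pa²(3L − a)/(6EI) = 1736/EI
  triangular load, peak 32.5 at the fixed end: w₀L⁴/(30EI) = 1404/EI
  δ_0 = 9588/EI
Tip deflection under a unit load at B: L³/(3EI) = 72/EI.
The prop prevents deflection at B: R_B = δ_0/δ_{BB} = 9588/72 = 133.2 kN.
Moment equilibrium about A: M_A = Σ(load moments about A) − R_B·L = 1097 − 133.2×6 = 298.4 kN·m.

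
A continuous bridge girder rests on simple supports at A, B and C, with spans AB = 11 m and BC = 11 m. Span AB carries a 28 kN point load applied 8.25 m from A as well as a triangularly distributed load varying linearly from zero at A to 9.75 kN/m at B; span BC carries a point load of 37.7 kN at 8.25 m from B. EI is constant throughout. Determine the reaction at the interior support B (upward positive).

R_B = 82.34 kN

Release continuity at B by inserting a hinge; the redundant is the internal moment M_B. The primary structure is two simply-supported spans AB and BC.
Discontinuity in slope at B on the released structure — sum the simple-span end rotations:
  span AB: point load 28 at a = 8.25: Pab(L + a)/(6LEI) = 185.3/EI
  span AB: triangular load, peak 9.75: w₀L³/(45EI) = 288.4/EI
  span BC: point load 37.7 at a = 8.25: Pab(L + b)/(6LEI) = 178.2/EI
  relative rotation θ_0 = (473.7 + 178.2)/EI = 651.9/EI
A unit hogging moment at B produces rotation L₁/(3EI) + L₂/(3EI) = 7.333/EI.
Compatibility: M_B·(L₁+L₂)/(3EI) = θ_0, giving M_B = 88.89 kN·m (hogging).
Span AB, ΣM about A with M_B applied at B: R_B^{AB}·11 = 624.2 + 88.89, so R_B^{AB} = 64.83 kN and R_A = 81.62 − 64.83 = 16.79 kN.
Span BC, ΣM about C: R_B^{BC}·11 = 103.7 + 88.89, so R_B^{BC} = 17.51 kN and R_C = 37.7 − 17.51 = 20.19 kN.
R_B = 64.83 + 17.51 = 82.34 kN.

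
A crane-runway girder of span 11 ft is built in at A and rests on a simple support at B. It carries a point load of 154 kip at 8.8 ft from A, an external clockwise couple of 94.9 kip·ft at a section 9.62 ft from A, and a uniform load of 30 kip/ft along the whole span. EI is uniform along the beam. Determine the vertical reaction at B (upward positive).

Remove the prop at B; the released (primary) structure is a cantilever built in at A.
Free-end deflection of the primary structure under the applied loading (downward +):
  point load 154 at a = 8.8: Pa²(3L − a)/(6EI) = 48101/EI
  clockwise couple 94.9 at a = 9.62: M₀a(2L − a)/(2EI) = 5651/EI
  UDL 30: wL⁴/(8EI) = 54904/EI
  δ_0 = 108655/EI
Flexibility coefficient — unit upward force at B: δ_{BB} = L³/(3EI) = 443.7/EI.
The prop prevents deflection at B: R_B = δ_0/δ_{BB} = 108655/443.7 = 244.9 kip.

R_B = 244.9 kip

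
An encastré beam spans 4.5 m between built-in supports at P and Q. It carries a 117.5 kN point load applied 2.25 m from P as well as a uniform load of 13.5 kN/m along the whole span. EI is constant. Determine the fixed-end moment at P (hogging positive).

M_P = 88.88 kN·m

Release both end moments; the primary structure is a simply-supported span PQ with redundants M_P and M_Q.
On the primary (simply-supported) span, the end slopes from the loading are:
  at P: point load 117.5 at a = 2.25: Pab(L + b)/(6LEI) = 148.7/EI
  at Q: point load 117.5 at a = 2.25: Pab(L + a)/(6LEI) = 148.7/EI
  at P: UDL 13.5: wL³/(24EI) = 51.26/EI
  at Q: UDL 13.5: wL³/(24EI) = 51.26/EI
  θ_P0 = 200/EI,  θ_Q0 = 200/EI
Flexibility coefficients: a unit moment at one end gives L/(3EI) there and L/(6EI) at the far end, so f₁₁ = f₂₂ = 1.5/EI and f₁₂ = f₂₁ = 0.75/EI.
Compatibility — zero rotation at each built-in end:
  1.5 M_P + 0.75 M_Q = 200
  0.75 M_P + 1.5 M_Q = 200
Solving the pair gives M_P = 88.88 kN·m and M_Q = 88.88 kN·m (hogging).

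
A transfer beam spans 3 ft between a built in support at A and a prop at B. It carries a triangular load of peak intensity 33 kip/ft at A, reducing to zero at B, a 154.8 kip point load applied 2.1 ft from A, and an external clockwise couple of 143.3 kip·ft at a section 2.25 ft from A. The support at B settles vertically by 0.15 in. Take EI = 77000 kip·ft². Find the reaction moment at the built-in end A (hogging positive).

M_A = 345.8 kip·ft

Remove the prop at B; the released (primary) structure is a cantilever built in at A.
Deflection at B on the released cantilever, summing each load's contribution:
  triangular load, peak 33 at the fixed end: w₀L⁴/(30EI) = 89.1/EI
  point load 154.8 at a = 2.1: Pa²(3L − a)/(6EI) = 785.1/EI
  clockwise couple 143.3 at a = 2.25: M₀a(2L − a)/(2EI) = 604.5/EI
  δ_0 = 1479/EI
Tip deflection under a unit load at B: L³/(3EI) = 9/EI.
With EI = 77000 kip·ft²: δ_0 = 0.019204 ft and δ_{BB} = 0.000117 ft/kip.
Compatibility — the beam at B must follow the support down by 0.0125 ft: δ_0 − R_B·δ_{BB} = 0.0125, so R_B = (0.019204 − 0.0125)/0.000117 = 57.36 kip.
Moment equilibrium about A: M_A = Σ(load moments about A) − R_B·L = 517.9 − 57.36×3 = 345.8 kip·ft.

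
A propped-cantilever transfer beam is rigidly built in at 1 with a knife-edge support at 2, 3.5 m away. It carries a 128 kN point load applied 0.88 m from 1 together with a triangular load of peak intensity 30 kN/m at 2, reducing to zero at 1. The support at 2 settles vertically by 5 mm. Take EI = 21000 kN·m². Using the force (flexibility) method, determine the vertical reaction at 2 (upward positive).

Choose R_2 as the redundant. The primary structure is the cantilever fixed at 1.
Downward deflection at the released point 2 due to the loads:
  point load 128 at a = 0.88: Pa²(3L − a)/(6EI) = 158.9/EI
  triangular load, peak 30 at the free end: 11w₀L⁴/(120EI) = 412.7/EI
  δ_0 = 571.6/EI
Flexibility coefficient — unit upward force at 2: δ_{22} = L³/(3EI) = 14.29/EI.
With EI = 21000 kN·m²: δ_0 = 0.027219 m and δ_{22} = 0.000681 m/kN.
Compatibility — the beam at 2 must follow the support down by 0.005 m: δ_0 − R_2·δ_{22} = 0.005, so R_2 = (0.027219 − 0.005)/0.000681 = 32.65 kN.

R_2 = 32.65 kN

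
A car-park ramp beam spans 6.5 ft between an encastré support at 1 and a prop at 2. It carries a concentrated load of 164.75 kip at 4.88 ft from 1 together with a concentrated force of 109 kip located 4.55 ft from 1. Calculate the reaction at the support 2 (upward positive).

Release the roller at 2. Primary structure: cantilever fixed at 1.
Deflection at 2 on the released cantilever, summing each load's contribution:
  point load 164.75 at a = 4.88: Pa²(3L − a)/(6EI) = 9560/EI
  point load 109 at a = 4.55: Pa²(3L − a)/(6EI) = 5623/EI
  δ_0 = 15183/EI
Flexibility coefficient — unit upward force at 2: δ_{22} = L³/(3EI) = 91.54/EI.
The prop prevents deflection at 2: R_2 = δ_0/δ_{22} = 15183/91.54 = 165.9 kip.

R_2 = 165.9 kip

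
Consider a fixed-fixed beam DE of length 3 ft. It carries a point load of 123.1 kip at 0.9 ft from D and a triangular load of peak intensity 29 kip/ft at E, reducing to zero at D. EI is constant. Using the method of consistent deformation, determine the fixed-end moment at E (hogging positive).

M_E = 36.32 kip·ft

Take the two fixed-end moments M_D, M_E as redundants; the released structure is the simple span DE.
Simple-span end rotations at D and E under the given loads:
  at D: point load 123.1 at a = 0.9: Pab(L + b)/(6LEI) = 65.92/EI
  at E: point load 123.1 at a = 0.9: Pab(L + a)/(6LEI) = 50.41/EI
  at D: triangular load, peak 29: 7w₀L³/(360EI) = 15.22/EI
  at E: triangular load, peak 29: w₀L³/(45EI) = 17.4/EI
  θ_D0 = 81.15/EI,  θ_E0 = 67.81/EI
Flexibility coefficients: a unit moment at one end gives L/(3EI) there and L/(6EI) at the far end, so f₁₁ = f₂₂ = 1/EI and f₁₂ = f₂₁ = 0.5/EI.
Compatibility — zero rotation at each built-in end:
  1 M_D + 0.5 M_E = 81.15
  0.5 M_D + 1 M_E = 67.81
Solving the pair gives M_D = 62.99 kip·ft and M_E = 36.32 kip·ft (hogging).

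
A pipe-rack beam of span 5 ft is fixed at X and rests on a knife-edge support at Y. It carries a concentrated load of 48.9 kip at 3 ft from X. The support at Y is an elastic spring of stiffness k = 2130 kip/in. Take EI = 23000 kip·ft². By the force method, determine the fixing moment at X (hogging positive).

Remove the prop at Y; the released (primary) structure is a cantilever built in at X.
Deflection at Y on the released cantilever, summing each load's contribution:
  point load 48.9 at a = 3: Pa²(3L − a)/(6EI) = 880.2/EI
Tip deflection under a unit load at Y: L³/(3EI) = 41.67/EI.
With EI = 23000 kip·ft²: δ_0 = 0.03827 ft and δ_{YY} = 0.001812 ft/kip.
Compatibility — the spring shortens by R_Y/k under the reaction it provides: δ_0 − R_Y·δ_{YY} = R_Y/k. With 1/k = 1/(2130×12) ft/kip = 0.000039 ft/kip, R_Y = δ_0 / (δ_{YY} + 1/k) = 0.03827 / (0.001812 + 0.000039) = 20.68 kip.
Moment equilibrium about X: M_X = Σ(load moments about X) − R_Y·L = 146.7 − 20.68×5 = 43.31 kip·ft.

M_X = 43.31 kip·ft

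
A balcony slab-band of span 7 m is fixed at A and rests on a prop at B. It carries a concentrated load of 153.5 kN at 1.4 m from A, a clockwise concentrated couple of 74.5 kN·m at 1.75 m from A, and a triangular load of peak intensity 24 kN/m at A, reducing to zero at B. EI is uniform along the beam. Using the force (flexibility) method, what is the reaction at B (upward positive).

Choose R_B as the redundant. The primary structure is the cantilever fixed at A.
Free-end deflection of the primary structure under the applied loading (downward +):
  point load 153.5 at a = 1.4: Pa²(3L − a)/(6EI) = 982.8/EI
  clockwise couple 74.5 at a = 1.75: M₀a(2L − a)/(2EI) = 798.5/EI
  triangular load, peak 24 at the fixed end: w₀L⁴/(30EI) = 1921/EI
  δ_0 = 3702/EI
Flexibility coefficient — unit upward force at B: δ_{BB} = L³/(3EI) = 114.3/EI.
Compatibility at B: δ_0 − R_B·δ_{BB} = 0, so R_B = 3702/114.3 = 32.38 kN.

R_B = 32.38 kN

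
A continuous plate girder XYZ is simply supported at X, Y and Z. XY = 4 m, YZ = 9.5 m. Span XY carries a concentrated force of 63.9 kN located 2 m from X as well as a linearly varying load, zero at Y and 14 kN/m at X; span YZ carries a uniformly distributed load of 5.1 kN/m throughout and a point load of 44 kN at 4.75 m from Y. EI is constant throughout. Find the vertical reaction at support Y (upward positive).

R_Y = 127.9 kN

Release continuity at Y by inserting a hinge; the redundant is the internal moment M_Y. The primary structure is two simply-supported spans XY and YZ.
Rotations at Y on the released spans (each span's end-slope, ×1/EI):
  span XY: point load 63.9 at a = 2: Pab(L + a)/(6LEI) = 63.9/EI
  span XY: triangular load, peak 14: 7w₀L³/(360EI) = 17.42/EI
  span YZ: UDL 5.1: wL³/(24EI) = 182.2/EI
  span YZ: point load 44 at a = 4.75: Pab(L + b)/(6LEI) = 248.2/EI
  relative rotation θ_0 = (81.32 + 430.4)/EI = 511.7/EI
A unit hogging moment at Y produces rotation L₁/(3EI) + L₂/(3EI) = 4.5/EI.
Compatibility: M_Y·(L₁+L₂)/(3EI) = θ_0, giving M_Y = 113.7 kN·m (hogging).
Span XY, ΣM about X with M_Y applied at Y: R_Y^{XY}·4 = 165.1 + 113.7, so R_Y^{XY} = 69.71 kN and R_X = 91.9 − 69.71 = 22.19 kN.
Span YZ, ΣM about Z: R_Y^{YZ}·9.5 = 439.1 + 113.7, so R_Y^{YZ} = 58.19 kN and R_Z = 92.45 − 58.19 = 34.26 kN.
R_Y = 69.71 + 58.19 = 127.9 kN.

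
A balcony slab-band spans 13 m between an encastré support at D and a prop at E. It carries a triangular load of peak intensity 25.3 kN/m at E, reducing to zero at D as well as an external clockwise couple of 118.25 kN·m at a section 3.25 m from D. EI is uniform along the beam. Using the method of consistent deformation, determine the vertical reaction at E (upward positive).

R_E = 96.42 kN

Take the reaction at E as the redundant and release it; the primary structure is a cantilever fixed at D.
Deflection at E on the released cantilever, summing each load's contribution:
  triangular load, peak 25.3 at the free end: 11w₀L⁴/(120EI) = 66238/EI
  clockwise couple 118.25 at a = 3.25: M₀a(2L − a)/(2EI) = 4372/EI
  δ_0 = 70609/EI
Tip deflection under a unit load at E: L³/(3EI) = 732.3/EI.
Compatibility at E: δ_0 − R_E·δ_{EE} = 0, so R_E = 70609/732.3 = 96.42 kN.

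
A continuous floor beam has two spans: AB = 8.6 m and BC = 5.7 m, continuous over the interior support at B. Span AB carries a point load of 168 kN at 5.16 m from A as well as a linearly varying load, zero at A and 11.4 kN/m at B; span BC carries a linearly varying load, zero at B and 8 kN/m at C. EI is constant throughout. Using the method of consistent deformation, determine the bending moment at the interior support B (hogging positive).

M_B = 206.7 kN·m

Take M_B as the redundant. Released structure: two simple spans AB and BC with a hinge at B.
Discontinuity in slope at B on the released structure — sum the simple-span end rotations:
  span AB: point load 168 at a = 5.16: Pab(L + a)/(6LEI) = 795.2/EI
  span AB: triangular load, peak 11.4: w₀L³/(45EI) = 161.1/EI
  span BC: triangular load, peak 8: 7w₀L³/(360EI) = 28.81/EI
  relative rotation θ_0 = (956.4 + 28.81)/EI = 985.2/EI
A unit hogging moment at B produces rotation L₁/(3EI) + L₂/(3EI) = 4.767/EI.
Slope continuity at B: θ_0 = M_B·4.767/EI, so M_B = 985.2/4.767 = 206.7 kN·m (hogging).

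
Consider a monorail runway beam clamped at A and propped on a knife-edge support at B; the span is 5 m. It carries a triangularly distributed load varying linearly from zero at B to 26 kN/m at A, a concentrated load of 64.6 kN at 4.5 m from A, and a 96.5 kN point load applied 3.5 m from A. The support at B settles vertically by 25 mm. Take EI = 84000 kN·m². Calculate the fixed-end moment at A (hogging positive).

Choose R_B as the redundant. The primary structure is the cantilever fixed at A.
Primary-structure tip deflection at B by superposition:
  triangular load, peak 26 at the fixed end: w₀L⁴/(30EI) = 541.7/EI
  point load 64.6 at a = 4.5: Pa²(3L − a)/(6EI) = 2289/EI
  point load 96.5 at a = 3.5: Pa²(3L − a)/(6EI) = 2266/EI
  δ_0 = 5097/EI
Tip deflection under a unit load at B: L³/(3EI) = 41.67/EI.
With EI = 84000 kN·m²: δ_0 = 0.060675 m and δ_{BB} = 0.000496 m/kN.
Compatibility — the beam at B must follow the support down by 0.025 m: δ_0 − R_B·δ_{BB} = 0.025, so R_B = (0.060675 − 0.025)/0.000496 = 71.92 kN.
Moment equilibrium about A: M_A = Σ(load moments about A) − R_B·L = 736.8 − 71.92×5 = 377.2 kN·m.

M_A = 377.2 kN·m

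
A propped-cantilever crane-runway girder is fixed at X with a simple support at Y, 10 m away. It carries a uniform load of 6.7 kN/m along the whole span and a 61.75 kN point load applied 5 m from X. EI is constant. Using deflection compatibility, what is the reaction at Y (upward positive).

R_Y = 44.42 kN

Release the roller at Y. Primary structure: cantilever fixed at X.
Primary-structure tip deflection at Y by superposition:
  UDL 6.7: wL⁴/(8EI) = 8375/EI
  point load 61.75 at a = 5: Pa²(3L − a)/(6EI) = 6432/EI
  δ_0 = 14807/EI
Flexibility coefficient — unit upward force at Y: δ_{YY} = L³/(3EI) = 333.3/EI.
Compatibility at Y: δ_0 − R_Y·δ_{YY} = 0, so R_Y = 14807/333.3 = 44.42 kN.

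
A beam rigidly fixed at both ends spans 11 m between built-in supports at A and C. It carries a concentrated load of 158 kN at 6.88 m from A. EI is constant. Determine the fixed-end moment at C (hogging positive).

Take the two fixed-end moments M_A, M_C as redundants; the released structure is the simple span AC.
Simple-span end rotations at A and C under the given loads:
  at A: point load 158 at a = 6.88: Pab(L + b)/(6LEI) = 1026/EI
  at C: point load 158 at a = 6.88: Pab(L + a)/(6LEI) = 1213/EI
  θ_A0 = 1026/EI,  θ_C0 = 1213/EI
Flexibility coefficients: a unit moment at one end gives L/(3EI) there and L/(6EI) at the far end, so f₁₁ = f₂₂ = 3.667/EI and f₁₂ = f₂₁ = 1.833/EI.
Compatibility — zero rotation at each built-in end:
  3.667 M_A + 1.833 M_C = 1026
  1.833 M_A + 3.667 M_C = 1213
Solving the pair gives M_A = 152.5 kN·m and M_C = 254.7 kN·m (hogging).

M_C = 254.7 kN·m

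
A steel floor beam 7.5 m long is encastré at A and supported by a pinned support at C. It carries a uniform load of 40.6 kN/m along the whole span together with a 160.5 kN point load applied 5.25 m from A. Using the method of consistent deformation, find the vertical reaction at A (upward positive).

Release the roller at C. Primary structure: cantilever fixed at A.
Primary-structure tip deflection at C by superposition:
  UDL 40.6: wL⁴/(8EI) = 16058/EI
  point load 160.5 at a = 5.25: Pa²(3L − a)/(6EI) = 12718/EI
  δ_0 = 28776/EI
Tip deflection under a unit load at C: L³/(3EI) = 140.6/EI.
The prop prevents deflection at C: R_C = δ_0/δ_{CC} = 28776/140.6 = 204.6 kN.
Vertical equilibrium: R_A = ΣP − R_C = 465 − 204.6 = 260.4 kN.

R_A = 260.4 kN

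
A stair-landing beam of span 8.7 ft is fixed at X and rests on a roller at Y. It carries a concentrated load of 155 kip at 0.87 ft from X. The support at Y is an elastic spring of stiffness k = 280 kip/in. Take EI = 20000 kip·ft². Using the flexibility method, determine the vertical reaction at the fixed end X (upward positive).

Take the reaction at Y as the redundant and release it; the primary structure is a cantilever fixed at X.
Deflection at Y on the released cantilever, summing each load's contribution:
  point load 155 at a = 0.87: Pa²(3L − a)/(6EI) = 493.3/EI
Tip deflection under a unit load at Y: L³/(3EI) = 219.5/EI.
With EI = 20000 kip·ft²: δ_0 = 0.024666 ft and δ_{YY} = 0.010975 ft/kip.
Compatibility — the spring shortens by R_Y/k under the reaction it provides: δ_0 − R_Y·δ_{YY} = R_Y/k. With 1/k = 1/(280×12) ft/kip = 0.000298 ft/kip, R_Y = δ_0 / (δ_{YY} + 1/k) = 0.024666 / (0.010975 + 0.000298) = 2.188 kip.
Vertical equilibrium: R_X = ΣP − R_Y = 155 − 2.188 = 152.8 kip.

R_X = 152.8 kip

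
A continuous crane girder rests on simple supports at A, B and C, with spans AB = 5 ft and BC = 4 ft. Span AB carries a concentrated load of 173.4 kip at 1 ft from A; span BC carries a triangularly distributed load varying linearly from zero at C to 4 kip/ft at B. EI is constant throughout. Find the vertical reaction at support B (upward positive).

R_B = 61.67 kip

Insert a hinge at B; M_B is the redundant, and each span becomes simply supported.
Rotations at B on the released spans (each span's end-slope, ×1/EI):
  span AB: point load 173.4 at a = 1: Pab(L + a)/(6LEI) = 138.7/EI
  span BC: triangular load, peak 4: w₀L³/(45EI) = 5.689/EI
  relative rotation θ_0 = (138.7 + 5.689)/EI = 144.4/EI
A unit hogging moment at B produces rotation L₁/(3EI) + L₂/(3EI) = 3/EI.
Slope continuity at B: θ_0 = M_B·3/EI, so M_B = 144.4/3 = 48.14 kip·ft (hogging).
Span AB, ΣM about A with M_B applied at B: R_B^{AB}·5 = 173.4 + 48.14, so R_B^{AB} = 44.31 kip and R_A = 173.4 − 44.31 = 129.1 kip.
Span BC, ΣM about C: R_B^{BC}·4 = 21.33 + 48.14, so R_B^{BC} = 17.37 kip and R_C = 8 − 17.37 = -9.367 kip.
R_B = 44.31 + 17.37 = 61.67 kip.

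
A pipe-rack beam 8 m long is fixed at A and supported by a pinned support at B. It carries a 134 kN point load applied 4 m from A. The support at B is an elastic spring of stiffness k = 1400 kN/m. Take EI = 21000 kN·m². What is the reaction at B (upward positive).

Take the reaction at B as the redundant and release it; the primary structure is a cantilever fixed at A.
Downward deflection at the released point B due to the loads:
  point load 134 at a = 4: Pa²(3L − a)/(6EI) = 7147/EI
Tip deflection under a unit load at B: L³/(3EI) = 170.7/EI.
With EI = 21000 kN·m²: δ_0 = 0.34032 m and δ_{BB} = 0.008127 m/kN.
Compatibility — the spring shortens by R_B/k under the reaction it provides: δ_0 − R_B·δ_{BB} = R_B/k. With 1/k = 0.000714 m/kN, R_B = δ_0 / (δ_{BB} + 1/k) = 0.34032 / (0.008127 + 0.000714) = 38.49 kN.

R_B = 38.49 kN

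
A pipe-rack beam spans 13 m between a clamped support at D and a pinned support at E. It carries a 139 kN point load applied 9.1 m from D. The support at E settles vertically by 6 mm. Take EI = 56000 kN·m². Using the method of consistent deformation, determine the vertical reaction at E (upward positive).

Take the reaction at E as the redundant and release it; the primary structure is a cantilever fixed at D.
Deflection at E on the released cantilever, summing each load's contribution:
  point load 139 at a = 9.1: Pa²(3L − a)/(6EI) = 57361/EI
Tip deflection under a unit load at E: L³/(3EI) = 732.3/EI.
With EI = 56000 kN·m²: δ_0 = 1.0243 m and δ_{EE} = 0.013077 m/kN.
Compatibility — the beam at E must follow the support down by 0.006 m: δ_0 − R_E·δ_{EE} = 0.006, so R_E = (1.0243 − 0.006)/0.013077 = 77.87 kN.

R_E = 77.87 kN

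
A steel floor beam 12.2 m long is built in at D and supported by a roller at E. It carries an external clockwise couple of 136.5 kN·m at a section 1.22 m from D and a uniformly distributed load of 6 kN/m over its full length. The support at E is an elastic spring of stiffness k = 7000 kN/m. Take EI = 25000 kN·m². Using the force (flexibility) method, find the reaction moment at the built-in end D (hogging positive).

Remove the prop at E; the released (primary) structure is a cantilever built in at D.
Deflection at E on the released cantilever, summing each load's contribution:
  clockwise couple 136.5 at a = 1.22: M₀a(2L − a)/(2EI) = 1930/EI
  UDL 6: wL⁴/(8EI) = 16615/EI
  δ_0 = 18545/EI
Flexibility coefficient — unit upward force at E: δ_{EE} = L³/(3EI) = 605.3/EI.
With EI = 25000 kN·m²: δ_0 = 0.7418 m and δ_{EE} = 0.024211 m/kN.
Compatibility — the spring shortens by R_E/k under the reaction it provides: δ_0 − R_E·δ_{EE} = R_E/k. With 1/k = 0.000143 m/kN, R_E = δ_0 / (δ_{EE} + 1/k) = 0.7418 / (0.024211 + 0.000143) = 30.46 kN.
Moment equilibrium about D: M_D = Σ(load moments about D) − R_E·L = 583 − 30.46×12.2 = 211.4 kN·m.

M_D = 211.4 kN·m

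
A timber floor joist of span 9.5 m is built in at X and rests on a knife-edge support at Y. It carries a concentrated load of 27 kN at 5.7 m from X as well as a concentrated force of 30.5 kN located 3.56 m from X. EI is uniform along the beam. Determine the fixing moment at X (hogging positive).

M_X = 98.26 kN·m

Choose R_Y as the redundant. The primary structure is the cantilever fixed at X.
Downward deflection at the released point Y due to the loads:
  point load 27 at a = 5.7: Pa²(3L − a)/(6EI) = 3333/EI
  point load 30.5 at a = 3.56: Pa²(3L − a)/(6EI) = 1607/EI
  δ_0 = 4940/EI
Flexibility coefficient — unit upward force at Y: δ_{YY} = L³/(3EI) = 285.8/EI.
The prop prevents deflection at Y: R_Y = δ_0/δ_{YY} = 4940/285.8 = 17.29 kN.
Moment equilibrium about X: M_X = Σ(load moments about X) − R_Y·L = 262.5 − 17.29×9.5 = 98.26 kN·m.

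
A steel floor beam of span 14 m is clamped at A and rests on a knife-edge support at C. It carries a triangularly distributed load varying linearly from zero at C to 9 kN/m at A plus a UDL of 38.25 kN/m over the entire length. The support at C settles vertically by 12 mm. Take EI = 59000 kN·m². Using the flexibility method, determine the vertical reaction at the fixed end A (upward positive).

Choose R_C as the redundant. The primary structure is the cantilever fixed at A.
Downward deflection at the released point C due to the loads:
  triangular load, peak 9 at the fixed end: w₀L⁴/(30EI) = 11525/EI
  UDL 38.25: wL⁴/(8EI) = 183676/EI
  δ_0 = 195201/EI
Tip deflection under a unit load at C: L³/(3EI) = 914.7/EI.
With EI = 59000 kN·m²: δ_0 = 3.3085 m and δ_{CC} = 0.015503 m/kN.
Compatibility — the beam at C must follow the support down by 0.012 m: δ_0 − R_C·δ_{CC} = 0.012, so R_C = (3.3085 − 0.012)/0.015503 = 212.6 kN.
Vertical equilibrium: R_A = ΣP − R_C = 598.5 − 212.6 = 385.9 kN.

R_A = 385.9 kN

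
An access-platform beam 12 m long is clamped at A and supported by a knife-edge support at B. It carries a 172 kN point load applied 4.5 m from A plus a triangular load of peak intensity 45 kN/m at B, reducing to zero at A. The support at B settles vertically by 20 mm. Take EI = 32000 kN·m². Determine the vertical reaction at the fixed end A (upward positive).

Choose R_B as the redundant. The primary structure is the cantilever fixed at A.
Deflection at B on the released cantilever, summing each load's contribution:
  point load 172 at a = 4.5: Pa²(3L − a)/(6EI) = 18286/EI
  triangular load, peak 45 at the free end: 11w₀L⁴/(120EI) = 85536/EI
  δ_0 = 103822/EI
Tip deflection under a unit load at B: L³/(3EI) = 576/EI.
With EI = 32000 kN·m²: δ_0 = 3.2444 m and δ_{BB} = 0.018 m/kN.
Compatibility — the beam at B must follow the support down by 0.02 m: δ_0 − R_B·δ_{BB} = 0.02, so R_B = (3.2444 − 0.02)/0.018 = 179.1 kN.
Vertical equilibrium: R_A = ΣP − R_B = 442 − 179.1 = 262.9 kN.

R_A = 262.9 kN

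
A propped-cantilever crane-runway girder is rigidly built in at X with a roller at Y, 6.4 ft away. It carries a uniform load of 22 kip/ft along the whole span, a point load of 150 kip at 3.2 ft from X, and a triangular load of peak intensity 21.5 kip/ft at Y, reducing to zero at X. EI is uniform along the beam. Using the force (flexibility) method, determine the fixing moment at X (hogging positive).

Release the roller at Y. Primary structure: cantilever fixed at X.
Downward deflection at the released point Y due to the loads:
  UDL 22: wL⁴/(8EI) = 4614/EI
  point load 150 at a = 3.2: Pa²(3L − a)/(6EI) = 4096/EI
  triangular load, peak 21.5 at the free end: 11w₀L⁴/(120EI) = 3307/EI
  δ_0 = 12016/EI
Flexibility coefficient — unit upward force at Y: δ_{YY} = L³/(3EI) = 87.38/EI.
The prop prevents deflection at Y: R_Y = δ_0/δ_{YY} = 12016/87.38 = 137.5 kip.
Moment equilibrium about X: M_X = Σ(load moments about X) − R_Y·L = 1224 − 137.5×6.4 = 344 kip·ft.

M_X = 344 kip·ft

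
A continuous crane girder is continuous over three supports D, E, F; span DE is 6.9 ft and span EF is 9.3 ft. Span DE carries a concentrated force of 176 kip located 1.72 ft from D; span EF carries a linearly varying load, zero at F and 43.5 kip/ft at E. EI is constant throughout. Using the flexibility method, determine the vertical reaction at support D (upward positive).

Take M_E as the redundant. Released structure: two simple spans DE and EF with a hinge at E.
Discontinuity in slope at E on the released structure — sum the simple-span end rotations:
  span DE: point load 176 at a = 1.72: Pab(L + a)/(6LEI) = 326.5/EI
  span EF: triangular load, peak 43.5: w₀L³/(45EI) = 777.5/EI
  relative rotation θ_0 = (326.5 + 777.5)/EI = 1104/EI
A unit hogging moment at E produces rotation L₁/(3EI) + L₂/(3EI) = 5.4/EI.
Compatibility: M_E·(L₁+L₂)/(3EI) = θ_0, giving M_E = 204.5 kip·ft (hogging).
Span DE, ΣM about D with M_E applied at E: R_E^{DE}·6.9 = 302.7 + 204.5, so R_E^{DE} = 73.5 kip and R_D = 176 − 73.5 = 102.5 kip.

R_D = 102.5 kip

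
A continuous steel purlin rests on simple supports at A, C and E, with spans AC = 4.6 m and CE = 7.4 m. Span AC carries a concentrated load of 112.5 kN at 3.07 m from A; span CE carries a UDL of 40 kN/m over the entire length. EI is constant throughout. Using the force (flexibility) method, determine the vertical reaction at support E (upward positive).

Take M_C as the redundant. Released structure: two simple spans AC and CE with a hinge at C.
Rotations at C on the released spans (each span's end-slope, ×1/EI):
  span AC: point load 112.5 at a = 3.07: Pab(L + a)/(6LEI) = 146.8/EI
  span CE: UDL 40: wL³/(24EI) = 675.4/EI
  relative rotation θ_0 = (146.8 + 675.4)/EI = 822.2/EI
A unit hogging moment at C produces rotation L₁/(3EI) + L₂/(3EI) = 4/EI.
Slope continuity at C: θ_0 = M_C·4/EI, so M_C = 822.2/4 = 205.6 kN·m (hogging).
Span CE, ΣM about E: R_C^{CE}·7.4 = 1095 + 205.6, so R_C^{CE} = 175.8 kN and R_E = 296 − 175.8 = 120.2 kN.

R_E = 120.2 kN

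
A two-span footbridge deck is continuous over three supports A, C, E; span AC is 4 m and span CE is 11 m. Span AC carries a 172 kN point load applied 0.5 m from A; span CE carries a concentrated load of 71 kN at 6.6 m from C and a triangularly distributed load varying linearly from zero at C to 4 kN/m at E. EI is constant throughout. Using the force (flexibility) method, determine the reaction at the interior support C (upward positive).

R_C = 100.9 kN

Take M_C as the redundant. Released structure: two simple spans AC and CE with a hinge at C.
Rotations at C on the released spans (each span's end-slope, ×1/EI):
  span AC: point load 172 at a = 0.5: Pab(L + a)/(6LEI) = 56.44/EI
  span CE: point load 71 at a = 6.6: Pab(L + b)/(6LEI) = 481.1/EI
  span CE: triangular load, peak 4: 7w₀L³/(360EI) = 103.5/EI
  relative rotation θ_0 = (56.44 + 584.6)/EI = 641.1/EI
A unit hogging moment at C produces rotation L₁/(3EI) + L₂/(3EI) = 5/EI.
Compatibility: M_C·(L₁+L₂)/(3EI) = θ_0, giving M_C = 128.2 kN·m (hogging).
Span AC, ΣM about A with M_C applied at C: R_C^{AC}·4 = 86 + 128.2, so R_C^{AC} = 53.55 kN and R_A = 172 − 53.55 = 118.4 kN.
Span CE, ΣM about E: R_C^{CE}·11 = 393.1 + 128.2, so R_C^{CE} = 47.39 kN and R_E = 93 − 47.39 = 45.61 kN.
R_C = 53.55 + 47.39 = 100.9 kN.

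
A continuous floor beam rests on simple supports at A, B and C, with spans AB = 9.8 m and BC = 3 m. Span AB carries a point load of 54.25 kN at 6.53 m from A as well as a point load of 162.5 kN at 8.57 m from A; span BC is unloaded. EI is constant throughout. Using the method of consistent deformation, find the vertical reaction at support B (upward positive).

R_B = 265.7 kN

Release continuity at B by inserting a hinge; the redundant is the internal moment M_B. The primary structure is two simply-supported spans AB and BC.
End slopes at the hinge B, treating each span as simply supported:
  span AB: point load 54.25 at a = 6.53: Pab(L + a)/(6LEI) = 321.7/EI
  span AB: point load 162.5 at a = 8.57: Pab(L + a)/(6LEI) = 535.1/EI
  relative rotation θ_0 = (856.9 + 0)/EI = 856.9/EI
A unit hogging moment at B produces rotation L₁/(3EI) + L₂/(3EI) = 4.267/EI.
Compatibility: M_B·(L₁+L₂)/(3EI) = θ_0, giving M_B = 200.8 kN·m (hogging).
Span AB, ΣM about A with M_B applied at B: R_B^{AB}·9.8 = 1747 + 200.8, so R_B^{AB} = 198.7 kN and R_A = 216.8 − 198.7 = 18 kN.
Span BC, ΣM about C: R_B^{BC}·3 = 0 + 200.8, so R_B^{BC} = 66.94 kN and R_C = 0 − 66.94 = -66.94 kN.
R_B = 198.7 + 66.94 = 265.7 kN.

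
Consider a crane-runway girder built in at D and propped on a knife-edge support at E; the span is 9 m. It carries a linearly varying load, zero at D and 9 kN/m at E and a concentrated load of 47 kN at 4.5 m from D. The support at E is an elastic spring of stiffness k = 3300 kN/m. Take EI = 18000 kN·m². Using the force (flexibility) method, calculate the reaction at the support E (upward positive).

R_E = 36.15 kN

Release the roller at E. Primary structure: cantilever fixed at D.
Deflection at E on the released cantilever, summing each load's contribution:
  triangular load, peak 9 at the free end: 11w₀L⁴/(120EI) = 5413/EI
  point load 47 at a = 4.5: Pa²(3L − a)/(6EI) = 3569/EI
  δ_0 = 8982/EI
Tip deflection under a unit load at E: L³/(3EI) = 243/EI.
With EI = 18000 kN·m²: δ_0 = 0.49899 m and δ_{EE} = 0.0135 m/kN.
Compatibility — the spring shortens by R_E/k under the reaction it provides: δ_0 − R_E·δ_{EE} = R_E/k. With 1/k = 0.000303 m/kN, R_E = δ_0 / (δ_{EE} + 1/k) = 0.49899 / (0.0135 + 0.000303) = 36.15 kN.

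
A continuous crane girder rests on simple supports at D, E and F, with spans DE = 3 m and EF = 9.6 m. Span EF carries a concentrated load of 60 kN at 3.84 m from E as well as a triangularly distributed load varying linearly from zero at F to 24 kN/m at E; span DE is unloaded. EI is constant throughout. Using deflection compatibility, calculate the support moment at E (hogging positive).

Insert a hinge at E; M_E is the redundant, and each span becomes simply supported.
Rotations at E on the released spans (each span's end-slope, ×1/EI):
  span EF: point load 60 at a = 3.84: Pab(L + b)/(6LEI) = 353.9/EI
  span EF: triangular load, peak 24: w₀L³/(45EI) = 471.9/EI
  relative rotation θ_0 = (0 + 825.8)/EI = 825.8/EI
A unit hogging moment at E produces rotation L₁/(3EI) + L₂/(3EI) = 4.2/EI.
Compatibility: M_E·(L₁+L₂)/(3EI) = θ_0, giving M_E = 196.6 kN·m (hogging).

M_E = 196.6 kN·m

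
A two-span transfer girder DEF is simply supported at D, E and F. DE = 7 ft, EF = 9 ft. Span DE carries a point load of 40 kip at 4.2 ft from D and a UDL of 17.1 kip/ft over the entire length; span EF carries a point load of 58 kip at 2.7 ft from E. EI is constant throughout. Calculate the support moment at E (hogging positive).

M_E = 121.8 kip·ft

Release continuity at E by inserting a hinge; the redundant is the internal moment M_E. The primary structure is two simply-supported spans DE and EF.
Discontinuity in slope at E on the released structure — sum the simple-span end rotations:
  span DE: point load 40 at a = 4.2: Pab(L + a)/(6LEI) = 125.4/EI
  span DE: UDL 17.1: wL³/(24EI) = 244.4/EI
  span EF: point load 58 at a = 2.7: Pab(L + b)/(6LEI) = 279.5/EI
  relative rotation θ_0 = (369.8 + 279.5)/EI = 649.4/EI
A unit hogging moment at E produces rotation L₁/(3EI) + L₂/(3EI) = 5.333/EI.
Compatibility: M_E·(L₁+L₂)/(3EI) = θ_0, giving M_E = 121.8 kip·ft (hogging).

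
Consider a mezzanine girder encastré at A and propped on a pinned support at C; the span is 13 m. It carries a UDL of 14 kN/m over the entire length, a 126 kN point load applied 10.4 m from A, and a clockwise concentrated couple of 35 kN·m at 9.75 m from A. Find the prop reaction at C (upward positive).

Take the reaction at C as the redundant and release it; the primary structure is a cantilever fixed at A.
Primary-structure tip deflection at C by superposition:
  UDL 14: wL⁴/(8EI) = 49982/EI
  point load 126 at a = 10.4: Pa²(3L − a)/(6EI) = 64961/EI
  clockwise couple 35 at a = 9.75: M₀a(2L − a)/(2EI) = 2773/EI
  δ_0 = 117715/EI
Tip deflection under a unit load at C: L³/(3EI) = 732.3/EI.
Compatibility at C: δ_0 − R_C·δ_{CC} = 0, so R_C = 117715/732.3 = 160.7 kN.

R_C = 160.7 kN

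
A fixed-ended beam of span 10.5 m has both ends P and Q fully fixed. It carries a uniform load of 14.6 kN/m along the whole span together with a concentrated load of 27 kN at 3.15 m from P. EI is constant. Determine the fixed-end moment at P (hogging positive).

M_P = 175.8 kN·m

Release both end moments; the primary structure is a simply-supported span PQ with redundants M_P and M_Q.
On the primary (simply-supported) span, the end slopes from the loading are:
  at P: UDL 14.6: wL³/(24EI) = 704.2/EI
  at Q: UDL 14.6: wL³/(24EI) = 704.2/EI
  at P: point load 27 at a = 3.15: Pab(L + b)/(6LEI) = 177.1/EI
  at Q: point load 27 at a = 3.15: Pab(L + a)/(6LEI) = 135.4/EI
  θ_P0 = 881.3/EI,  θ_Q0 = 839.7/EI
Flexibility coefficients: a unit moment at one end gives L/(3EI) there and L/(6EI) at the far end, so f₁₁ = f₂₂ = 3.5/EI and f₁₂ = f₂₁ = 1.75/EI.
Compatibility — zero rotation at each built-in end:
  3.5 M_P + 1.75 M_Q = 881.3
  1.75 M_P + 3.5 M_Q = 839.7
Solving the pair gives M_P = 175.8 kN·m and M_Q = 152 kN·m (hogging).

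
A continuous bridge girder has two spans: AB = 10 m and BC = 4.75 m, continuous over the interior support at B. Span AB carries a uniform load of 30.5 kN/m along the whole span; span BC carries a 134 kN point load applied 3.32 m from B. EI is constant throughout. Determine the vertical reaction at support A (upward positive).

Insert a hinge at B; M_B is the redundant, and each span becomes simply supported.
Discontinuity in slope at B on the released structure — sum the simple-span end rotations:
  span AB: UDL 30.5: wL³/(24EI) = 1271/EI
  span BC: point load 134 at a = 3.32: Pab(L + b)/(6LEI) = 138/EI
  relative rotation θ_0 = (1271 + 138)/EI = 1409/EI
A unit hogging moment at B produces rotation L₁/(3EI) + L₂/(3EI) = 4.917/EI.
Slope continuity at B: θ_0 = M_B·4.917/EI, so M_B = 1409/4.917 = 286.5 kN·m (hogging).
Span AB, ΣM about A with M_B applied at B: R_B^{AB}·10 = 1525 + 286.5, so R_B^{AB} = 181.2 kN and R_A = 305 − 181.2 = 123.8 kN.

R_A = 123.8 kN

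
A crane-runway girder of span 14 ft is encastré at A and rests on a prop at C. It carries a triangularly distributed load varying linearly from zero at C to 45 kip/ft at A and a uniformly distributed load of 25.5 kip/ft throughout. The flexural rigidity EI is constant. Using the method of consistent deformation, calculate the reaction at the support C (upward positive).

Choose R_C as the redundant. The primary structure is the cantilever fixed at A.
Deflection at C on the released cantilever, summing each load's contribution:
  triangular load, peak 45 at the fixed end: w₀L⁴/(30EI) = 57624/EI
  UDL 25.5: wL⁴/(8EI) = 122451/EI
  δ_0 = 180075/EI
Tip deflection under a unit load at C: L³/(3EI) = 914.7/EI.
The prop prevents deflection at C: R_C = δ_0/δ_{CC} = 180075/914.7 = 196.9 kip.

R_C = 196.9 kip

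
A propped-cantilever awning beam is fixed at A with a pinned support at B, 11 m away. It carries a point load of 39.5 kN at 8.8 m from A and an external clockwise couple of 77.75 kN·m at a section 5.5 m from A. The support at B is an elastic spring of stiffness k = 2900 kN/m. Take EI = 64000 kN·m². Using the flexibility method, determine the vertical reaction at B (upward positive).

Choose R_B as the redundant. The primary structure is the cantilever fixed at A.
Deflection at B on the released cantilever, summing each load's contribution:
  point load 39.5 at a = 8.8: Pa²(3L − a)/(6EI) = 12337/EI
  clockwise couple 77.75 at a = 5.5: M₀a(2L − a)/(2EI) = 3528/EI
  δ_0 = 15865/EI
Tip deflection under a unit load at B: L³/(3EI) = 443.7/EI.
With EI = 64000 kN·m²: δ_0 = 0.2479 m and δ_{BB} = 0.006932 m/kN.
Compatibility — the spring shortens by R_B/k under the reaction it provides: δ_0 − R_B·δ_{BB} = R_B/k. With 1/k = 0.000345 m/kN, R_B = δ_0 / (δ_{BB} + 1/k) = 0.2479 / (0.006932 + 0.000345) = 34.07 kN.

R_B = 34.07 kN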